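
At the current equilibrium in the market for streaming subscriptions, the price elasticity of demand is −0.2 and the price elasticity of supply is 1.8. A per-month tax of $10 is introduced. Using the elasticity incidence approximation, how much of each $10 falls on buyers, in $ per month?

Buyers bear ≈ $9 per month.

Incidence ratio: buyers' share ≈ εs / (εs + |εd|) = 1.8 / (1.8 + 0.2) = 0.9.
So buyers bear ≈ 0.9 × $10 = $9; sellers bear $1.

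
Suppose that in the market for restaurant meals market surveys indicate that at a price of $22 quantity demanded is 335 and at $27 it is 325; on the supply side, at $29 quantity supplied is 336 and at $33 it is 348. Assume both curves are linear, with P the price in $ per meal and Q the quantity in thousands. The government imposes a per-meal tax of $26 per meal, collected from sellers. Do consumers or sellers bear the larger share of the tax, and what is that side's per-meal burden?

Demand slope: (325 − 335)/(27 − 22) = -2, so Qd = 379 − 2P.
Supply slope: (348 − 336)/(33 − 29) = 3, so Qs = 3P + 249.
Before the tax: set 379 − 2P = 3P + 249 → P* = $26, Q* = 327.
With the tax collected from sellers, supply shifts: Qs = 3(P − 26) + 249.
New equilibrium: consumers pay $41.6, sellers receive $15.6, Q = 295.8. (Wedge: Pb − Ps = 26.)
Per-meal burden: consumers $15.6, sellers $10.4.
Consumers take the larger share because demand is less price-elastic here (demand slope 2 vs supply slope 3).
The less price-elastic side of the market bears the larger share of a per-unit tax.

Consumers bear the larger share: $15.6 per meal.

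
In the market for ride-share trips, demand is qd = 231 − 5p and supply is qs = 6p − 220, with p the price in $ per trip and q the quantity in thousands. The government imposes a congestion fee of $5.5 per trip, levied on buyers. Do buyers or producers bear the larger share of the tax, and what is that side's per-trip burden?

Buyers bear the larger share: $3 per trip.

Without the tax, 231 − 5p = 6p − 220 gives 11p = 451, so p* = $41 and q* = 26.
With the tax collected from buyers, demand (in seller-price terms) shifts: qd = 231 − 5(p + 5.5).
Solving gives q = 11 with buyers paying $44 and producers receiving $38.5 (the $5.5 wedge).
Per-trip burden: buyers $3, producers $2.5.
Buyers take the larger share because demand is less price-elastic here (demand slope 5 vs supply slope 6).
The less price-elastic side of the market bears the larger share of a per-unit tax.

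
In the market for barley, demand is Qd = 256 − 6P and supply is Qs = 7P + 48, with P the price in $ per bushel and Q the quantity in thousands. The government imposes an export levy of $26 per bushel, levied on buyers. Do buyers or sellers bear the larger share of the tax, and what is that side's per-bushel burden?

Without the tax, 256 − 6P = 7P + 48 gives 13P = 208, so P* = $16 and Q* = 160.
With the tax collected from buyers, demand (in seller-price terms) shifts: Qd = 256 − 6(P + 26).
New equilibrium: buyers pay $30, sellers receive $4, Q = 76. (Wedge: Pb − Ps = 26.)
Per-bushel burden: buyers $14, sellers $12.
Buyers take the larger share because demand is less price-elastic here (demand slope 6 vs supply slope 7).

Buyers bear the larger share: $14 per bushel.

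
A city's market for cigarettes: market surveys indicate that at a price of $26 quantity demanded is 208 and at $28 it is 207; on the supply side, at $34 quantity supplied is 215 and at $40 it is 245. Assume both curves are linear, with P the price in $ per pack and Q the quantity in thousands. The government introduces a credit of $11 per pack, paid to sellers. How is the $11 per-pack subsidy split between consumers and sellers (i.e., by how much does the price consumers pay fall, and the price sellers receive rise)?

Demand slope: (207 − 208)/(28 − 26) = -0.5, so Qd = 221 − 0.5P.
Supply slope: (245 − 215)/(40 − 34) = 5, so Qs = 5P + 45.
Without the subsidy, 221 − 0.5P = 5P + 45 gives 5.5P = 176, so P* = $32 and Q* = 205.
With a per-unit subsidy paid to sellers, each receives P + 11 per unit sold, so supply becomes Qs = 5(P + 11) + 45.
New equilibrium: consumers pay $22, sellers receive $33, Q = 210. (Wedge: Pb − Ps = −11.)
Gain to consumers: $10; to sellers: $1. (They sum to $11.)

Consumers gain $10 per pack; sellers gain $1 per pack.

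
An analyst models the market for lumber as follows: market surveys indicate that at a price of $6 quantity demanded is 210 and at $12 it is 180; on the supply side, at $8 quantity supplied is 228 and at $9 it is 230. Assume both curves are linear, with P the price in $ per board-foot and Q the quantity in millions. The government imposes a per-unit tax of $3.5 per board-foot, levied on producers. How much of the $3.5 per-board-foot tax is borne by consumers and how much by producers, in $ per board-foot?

Consumers bear $1 per board-foot; producers bear $2.5 per board-foot.

Demand slope: (180 − 210)/(12 − 6) = -5, so Qd = 240 − 5P.
Supply slope: (230 − 228)/(9 − 8) = 2, so Qs = 2P + 212.
Without the tax, 240 − 5P = 2P + 212 gives 7P = 28, so P* = $4 and Q* = 220.
With the tax collected from producers, supply shifts: Qs = 2(P − 3.5) + 212.
Solving gives Q = 215 with consumers paying $5 and producers receiving $1.5 (the $3.5 wedge).
Burden on consumers: $1; on producers: $2.5. (They sum to $3.5.)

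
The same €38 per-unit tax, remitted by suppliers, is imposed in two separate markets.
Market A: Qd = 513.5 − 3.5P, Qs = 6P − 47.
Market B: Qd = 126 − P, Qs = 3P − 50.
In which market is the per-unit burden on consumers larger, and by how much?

Market B, by €4.5.

Market A: pre-tax P* = €59, Q* = 307; post-tax Q = 223; per-unit burden on consumers = €24.
Market B: pre-tax P* = €44, Q* = 82; post-tax Q = 53.5; per-unit burden on consumers = €28.5.
Difference: €24 vs €28.5 → market B is larger by €4.5.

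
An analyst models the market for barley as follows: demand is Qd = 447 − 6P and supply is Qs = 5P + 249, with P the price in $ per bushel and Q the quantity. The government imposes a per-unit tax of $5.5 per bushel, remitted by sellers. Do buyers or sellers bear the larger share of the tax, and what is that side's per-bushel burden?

Sellers bear the larger share: $3 per bushel.

Without the tax, 447 − 6P = 5P + 249 gives 11P = 198, so P* = $18 and Q* = 339.
With the tax collected from sellers, supply shifts: Qs = 5(P − 5.5) + 249.
New equilibrium: buyers pay $20.5, sellers receive $15, Q = 324. (Wedge: Pb − Ps = 5.5.)
Per-bushel burden: buyers $2.5, sellers $3.
Sellers take the larger share because supply is less price-elastic here (demand slope 6 vs supply slope 5).
The less price-elastic side of the market bears the larger share of a per-unit tax.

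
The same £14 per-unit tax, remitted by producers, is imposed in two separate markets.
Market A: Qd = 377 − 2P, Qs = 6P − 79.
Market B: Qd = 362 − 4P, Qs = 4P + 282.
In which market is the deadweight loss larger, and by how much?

Market A: pre-tax P* = £57, Q* = 263; post-tax Q = 242; deadweight loss = £147.
Market B: pre-tax P* = £10, Q* = 322; post-tax Q = 294; deadweight loss = £196.
Difference: £147 vs £196 → market B is larger by £49.

Market B, by £49.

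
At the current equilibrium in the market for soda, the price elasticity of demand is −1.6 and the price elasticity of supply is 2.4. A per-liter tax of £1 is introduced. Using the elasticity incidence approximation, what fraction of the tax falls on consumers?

Consumers' share ≈ 0.6.

Incidence ratio: consumers' share ≈ εs / (εs + |εd|) = 2.4 / (2.4 + 1.6) = 0.6.
Supply is the more elastic side, so consumers bear the larger share.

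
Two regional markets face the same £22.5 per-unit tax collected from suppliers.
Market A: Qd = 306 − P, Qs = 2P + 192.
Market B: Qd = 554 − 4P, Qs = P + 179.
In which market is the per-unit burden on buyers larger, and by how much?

Market A, by £10.5.

Market A: pre-tax P* = £38, Q* = 268; post-tax Q = 253; per-unit burden on buyers = £15.
Market B: pre-tax P* = £75, Q* = 254; post-tax Q = 236; per-unit burden on buyers = £4.5.
Difference: £15 vs £4.5 → market A is larger by £10.5.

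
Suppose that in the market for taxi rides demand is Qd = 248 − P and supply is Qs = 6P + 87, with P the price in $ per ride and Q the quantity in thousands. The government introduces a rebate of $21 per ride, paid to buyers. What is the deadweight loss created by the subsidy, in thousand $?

Deadweight loss = $189 thousand.

Before the subsidy: set 248 − P = 6P + 87 → P* = $23, Q* = 225.
With a per-unit subsidy paid to buyers, each effectively pays P − 21, so demand becomes Qd = 248 − (P − 21).
Solving gives Q = 243 with buyers paying $5 and sellers receiving $26 (the $21 wedge).
Quantity rises by |ΔQ| = |225 − 243| = 18.
DWL = ½ · t · |ΔQ| = ½ · 21 · 18 = $189.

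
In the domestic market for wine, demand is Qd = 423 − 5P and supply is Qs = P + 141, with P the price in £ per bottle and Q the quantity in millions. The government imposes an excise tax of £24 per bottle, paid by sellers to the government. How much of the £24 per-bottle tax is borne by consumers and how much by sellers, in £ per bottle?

Before the tax: set 423 − 5P = P + 141 → P* = £47, Q* = 188.
With the tax collected from sellers, supply shifts: Qs = (P − 24) + 141.
New equilibrium: consumers pay £51, sellers receive £27, Q = 168. (Wedge: Pb − Ps = 24.)
Burden on consumers: £4; on sellers: £20. (They sum to £24.)
The less price-elastic side of the market bears the larger share of a per-unit tax.

Consumers bear £4 per bottle; sellers bear £20 per bottle.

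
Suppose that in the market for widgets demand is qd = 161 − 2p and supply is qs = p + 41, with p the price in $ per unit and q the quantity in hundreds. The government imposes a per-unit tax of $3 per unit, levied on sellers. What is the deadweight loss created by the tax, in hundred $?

Deadweight loss = $3 hundred.

Before the tax: set 161 − 2p = p + 41 → p* = $40, q* = 81.
With the tax collected from sellers, supply shifts: qs = (p − 3) + 41.
Solving gives q = 79 with consumers paying $41 and sellers receiving $38 (the $3 wedge).
Quantity falls by |ΔQ| = |81 − 79| = 2.
DWL = ½ · t · |ΔQ| = ½ · 3 · 2 = $3.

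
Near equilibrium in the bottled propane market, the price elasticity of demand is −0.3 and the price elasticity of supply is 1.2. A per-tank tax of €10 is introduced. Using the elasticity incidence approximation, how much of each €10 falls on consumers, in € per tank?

Incidence ratio: consumers' share ≈ εs / (εs + |εd|) = 1.2 / (1.2 + 0.3) = 0.8.
So consumers bear ≈ 0.8 × €10 = €8; suppliers bear €2.

Consumers bear ≈ €8 per tank.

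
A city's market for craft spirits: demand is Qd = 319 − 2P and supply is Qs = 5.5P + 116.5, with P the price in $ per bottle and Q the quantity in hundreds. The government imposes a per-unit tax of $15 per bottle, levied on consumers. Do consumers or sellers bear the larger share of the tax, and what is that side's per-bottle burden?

Without the tax, 319 − 2P = 5.5P + 116.5 gives 7.5P = 202.5, so P* = $27 and Q* = 265.
With the tax collected from consumers, demand (in seller-price terms) shifts: Qd = 319 − 2(P + 15).
New equilibrium: consumers pay $38, sellers receive $23, Q = 243. (Wedge: Pb − Ps = 15.)
Per-bottle burden: consumers $11, sellers $4.
Consumers take the larger share because demand is less price-elastic here (demand slope 2 vs supply slope 5.5).
The less price-elastic side of the market bears the larger share of a per-unit tax.

Consumers bear the larger share: $11 per bottle.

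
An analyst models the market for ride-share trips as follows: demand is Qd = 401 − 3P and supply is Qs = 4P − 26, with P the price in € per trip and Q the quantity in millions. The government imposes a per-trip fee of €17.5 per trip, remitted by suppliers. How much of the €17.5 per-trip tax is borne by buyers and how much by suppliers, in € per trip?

Before the tax: set 401 − 3P = 4P − 26 → P* = €61, Q* = 218.
With the tax collected from suppliers, supply shifts: Qs = 4(P − 17.5) − 26.
New equilibrium: buyers pay €71, suppliers receive €53.5, Q = 188. (Wedge: Pb − Ps = 17.5.)
Burden on buyers: €10; on suppliers: €7.5. (They sum to €17.5.)
The less price-elastic side of the market bears the larger share of a per-unit tax.

Buyers bear €10 per trip; suppliers bear €7.5 per trip.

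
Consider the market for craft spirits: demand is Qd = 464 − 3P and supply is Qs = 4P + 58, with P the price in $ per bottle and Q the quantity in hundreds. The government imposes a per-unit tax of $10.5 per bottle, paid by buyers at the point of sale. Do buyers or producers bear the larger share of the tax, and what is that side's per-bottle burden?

Before the tax: set 464 − 3P = 4P + 58 → P* = $58, Q* = 290.
With the tax collected from buyers, demand (in seller-price terms) shifts: Qd = 464 − 3(P + 10.5).
New equilibrium: buyers pay $64, producers receive $53.5, Q = 272. (Wedge: Pb − Ps = 10.5.)
Per-bottle burden: buyers $6, producers $4.5.
Buyers take the larger share because demand is less price-elastic here (demand slope 3 vs supply slope 4).
The less price-elastic side of the market bears the larger share of a per-unit tax.

Buyers bear the larger share: $6 per bottle.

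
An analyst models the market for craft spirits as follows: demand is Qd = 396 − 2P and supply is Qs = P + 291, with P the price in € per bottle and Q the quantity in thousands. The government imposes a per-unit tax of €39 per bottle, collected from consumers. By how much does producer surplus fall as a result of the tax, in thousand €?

Without the tax, 396 − 2P = P + 291 gives 3P = 105, so P* = €35 and Q* = 326.
With the tax collected from consumers, demand (in seller-price terms) shifts: Qd = 396 − 2(P + 39).
New equilibrium: consumers pay €48, suppliers receive €9, Q = 300. (Wedge: Pb − Ps = 39.)
ΔPS is the trapezoid between Q = 300 and Q = 326 of height €26: ½ · (326 + 300) · 26 = €8138.

Producer surplus falls by €8138 thousand.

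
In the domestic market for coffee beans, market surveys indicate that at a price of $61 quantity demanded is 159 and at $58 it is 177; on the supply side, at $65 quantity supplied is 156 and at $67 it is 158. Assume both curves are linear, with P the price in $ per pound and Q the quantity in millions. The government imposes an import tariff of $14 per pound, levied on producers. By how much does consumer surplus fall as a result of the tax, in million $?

Consumer surplus falls by $294 million.

Demand slope: (177 − 159)/(58 − 61) = -6, so Qd = 525 − 6P.
Supply slope: (158 − 156)/(67 − 65) = 1, so Qs = P + 91.
Without the tax, 525 − 6P = P + 91 gives 7P = 434, so P* = $62 and Q* = 153.
With the tax collected from producers, supply shifts: Qs = (P − 14) + 91.
New equilibrium: buyers pay $64, producers receive $50, Q = 141. (Wedge: Pb − Ps = 14.)
ΔCS is the trapezoid between Q = 141 and Q = 153 of height $2: ½ · (153 + 141) · 2 = $294.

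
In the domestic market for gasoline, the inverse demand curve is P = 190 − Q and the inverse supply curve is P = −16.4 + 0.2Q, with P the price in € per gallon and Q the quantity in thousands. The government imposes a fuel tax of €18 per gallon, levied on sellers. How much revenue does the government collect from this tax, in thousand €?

Rewrite in direct form: Qd = 190 − P and Qs = 5P + 82.
Without the tax, 190 − P = 5P + 82 gives 6P = 108, so P* = €18 and Q* = 172.
With the tax collected from sellers, supply shifts: Qs = 5(P − 18) + 82.
New equilibrium: consumers pay €33, sellers receive €15, Q = 157. (Wedge: Pb − Ps = 18.)
Revenue = t · Q = 18 · 157 = €2826.

Tax revenue = €2826 thousand.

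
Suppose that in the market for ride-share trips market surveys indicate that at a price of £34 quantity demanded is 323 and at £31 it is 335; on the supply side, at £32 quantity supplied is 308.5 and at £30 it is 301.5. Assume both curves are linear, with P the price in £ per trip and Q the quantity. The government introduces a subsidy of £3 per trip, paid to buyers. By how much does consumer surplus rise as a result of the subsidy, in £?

Consumer surplus rises by £450.52.

Demand slope: (335 − 323)/(31 − 34) = -4, so Qd = 459 − 4P.
Supply slope: (301.5 − 308.5)/(30 − 32) = 3.5, so Qs = 3.5P + 196.5.
Without the subsidy, 459 − 4P = 3.5P + 196.5 gives 7.5P = 262.5, so P* = £35 and Q* = 319.
With a per-unit subsidy paid to buyers, each effectively pays P − 3, so demand becomes Qd = 459 − 4(P − 3).
Solving gives Q = 324.6 with buyers paying £33.6 and producers receiving £36.6 (the £3 wedge).
ΔCS is the trapezoid between Q = 324.6 and Q = 319 of height £1.4: ½ · (319 + 324.6) · 1.4 = £450.52.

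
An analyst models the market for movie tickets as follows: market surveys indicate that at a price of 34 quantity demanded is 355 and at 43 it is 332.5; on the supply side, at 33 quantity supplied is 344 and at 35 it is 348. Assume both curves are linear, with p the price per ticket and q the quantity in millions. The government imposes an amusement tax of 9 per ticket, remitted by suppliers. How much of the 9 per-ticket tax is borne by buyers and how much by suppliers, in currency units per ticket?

Buyers bear 4 per ticket; suppliers bear 5 per ticket.

Demand slope: (332.5 − 355)/(43 − 34) = -2.5, so qd = 440 − 2.5p.
Supply slope: (348 − 344)/(35 − 33) = 2, so qs = 2p + 278.
Before the tax: set 440 − 2.5p = 2p + 278 → p* = 36, q* = 350.
With the tax collected from suppliers, supply shifts: qs = 2(p − 9) + 278.
Solving gives q = 340 with buyers paying 40 and suppliers receiving 31 (the 9 wedge).
Burden on buyers: 4; on suppliers: 5. (They sum to 9.)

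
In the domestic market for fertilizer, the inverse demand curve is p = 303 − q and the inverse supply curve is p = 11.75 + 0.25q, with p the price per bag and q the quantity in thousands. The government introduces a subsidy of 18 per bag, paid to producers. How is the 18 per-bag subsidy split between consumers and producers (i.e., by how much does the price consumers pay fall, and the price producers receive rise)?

Inverting to q(p) form: qd = 303 − p; qs = 4p − 47.
Before the subsidy: set 303 − p = 4p − 47 → p* = 70, q* = 233.
With a per-unit subsidy paid to producers, each receives p + 18 per unit sold, so supply becomes qs = 4(p + 18) − 47.
New equilibrium: consumers pay 55.6, producers receive 73.6, q = 247.4. (Wedge: pb − ps = −18.)
Gain to consumers: 14.4; to producers: 3.6. (They sum to 18.)

Consumers gain 14.4 per bag; producers gain 3.6 per bag.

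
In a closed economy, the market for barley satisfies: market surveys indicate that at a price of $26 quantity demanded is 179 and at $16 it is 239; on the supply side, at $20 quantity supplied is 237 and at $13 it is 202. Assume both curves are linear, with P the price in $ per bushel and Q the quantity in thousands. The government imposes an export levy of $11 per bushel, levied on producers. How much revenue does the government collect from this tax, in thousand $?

Tax revenue = $2167 thousand.

Demand slope: (239 − 179)/(16 − 26) = -6, so Qd = 335 − 6P.
Supply slope: (202 − 237)/(13 − 20) = 5, so Qs = 5P + 137.
Without the tax, 335 − 6P = 5P + 137 gives 11P = 198, so P* = $18 and Q* = 227.
With the tax collected from producers, supply shifts: Qs = 5(P − 11) + 137.
New equilibrium: consumers pay $23, producers receive $12, Q = 197. (Wedge: Pb − Ps = 11.)
Revenue = t · Q = 11 · 197 = $2167.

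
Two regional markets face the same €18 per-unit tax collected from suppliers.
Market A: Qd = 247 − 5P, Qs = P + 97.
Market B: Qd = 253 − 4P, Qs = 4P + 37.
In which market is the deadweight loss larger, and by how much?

Market A: pre-tax P* = €25, Q* = 122; post-tax Q = 107; deadweight loss = €135.
Market B: pre-tax P* = €27, Q* = 145; post-tax Q = 109; deadweight loss = €324.
Difference: €135 vs €324 → market B is larger by €189.

Market B, by €189.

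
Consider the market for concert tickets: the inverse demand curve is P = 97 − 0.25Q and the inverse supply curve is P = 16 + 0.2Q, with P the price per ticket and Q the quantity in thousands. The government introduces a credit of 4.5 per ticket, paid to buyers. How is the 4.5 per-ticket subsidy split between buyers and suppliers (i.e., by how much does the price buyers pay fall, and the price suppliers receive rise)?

Buyers gain 2.5 per ticket; suppliers gain 2 per ticket.

Inverting to Q(P) form: Qd = 388 − 4P; Qs = 5P − 80.
Without the subsidy, 388 − 4P = 5P − 80 gives 9P = 468, so P* = 52 and Q* = 180.
With a per-unit subsidy paid to buyers, each effectively pays P − 4.5, so demand becomes Qd = 388 − 4(P − 4.5).
Solving gives Q = 190 with buyers paying 49.5 and suppliers receiving 54 (the 4.5 wedge).
Gain to buyers: 2.5; to suppliers: 2. (They sum to 4.5.)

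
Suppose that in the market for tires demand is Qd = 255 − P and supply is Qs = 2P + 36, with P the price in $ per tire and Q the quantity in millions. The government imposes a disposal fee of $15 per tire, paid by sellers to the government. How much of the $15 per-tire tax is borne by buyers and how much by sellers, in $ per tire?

Buyers bear $10 per tire; sellers bear $5 per tire.

Before the tax: set 255 − P = 2P + 36 → P* = $73, Q* = 182.
With the tax collected from sellers, supply shifts: Qs = 2(P − 15) + 36.
New equilibrium: buyers pay $83, sellers receive $68, Q = 172. (Wedge: Pb − Ps = 15.)
Burden on buyers: $10; on sellers: $5. (They sum to $15.)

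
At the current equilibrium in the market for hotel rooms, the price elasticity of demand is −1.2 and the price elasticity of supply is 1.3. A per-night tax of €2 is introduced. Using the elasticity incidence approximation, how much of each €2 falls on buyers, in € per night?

Incidence ratio: buyers' share ≈ εs / (εs + |εd|) = 1.3 / (1.3 + 1.2) = 0.52.
So buyers bear ≈ 0.52 × €2 = €1.04; suppliers bear €0.96.

Buyers bear ≈ €1.04 per night.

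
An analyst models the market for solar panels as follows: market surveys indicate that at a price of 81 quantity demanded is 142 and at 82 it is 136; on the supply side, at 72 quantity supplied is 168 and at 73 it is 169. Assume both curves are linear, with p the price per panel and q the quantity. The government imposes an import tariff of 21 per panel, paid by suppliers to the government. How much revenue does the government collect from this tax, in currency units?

Tax revenue = 3234.

Demand slope: (136 − 142)/(82 − 81) = -6, so qd = 628 − 6p.
Supply slope: (169 − 168)/(73 − 72) = 1, so qs = p + 96.
Without the tax, 628 − 6p = p + 96 gives 7p = 532, so p* = 76 and q* = 172.
With the tax collected from suppliers, supply shifts: qs = (p − 21) + 96.
New equilibrium: consumers pay 79, suppliers receive 58, q = 154. (Wedge: pb − ps = 21.)
Revenue = t · Q = 21 · 154 = 3234.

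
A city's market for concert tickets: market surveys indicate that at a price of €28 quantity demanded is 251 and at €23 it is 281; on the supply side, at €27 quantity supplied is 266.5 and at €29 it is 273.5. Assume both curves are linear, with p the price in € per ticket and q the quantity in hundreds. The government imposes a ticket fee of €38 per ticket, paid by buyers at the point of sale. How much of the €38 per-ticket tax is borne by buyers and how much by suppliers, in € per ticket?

Demand slope: (281 − 251)/(23 − 28) = -6, so qd = 419 − 6p.
Supply slope: (273.5 − 266.5)/(29 − 27) = 3.5, so qs = 3.5p + 172.
Without the tax, 419 − 6p = 3.5p + 172 gives 9.5p = 247, so p* = €26 and q* = 263.
With the tax collected from buyers, demand (in seller-price terms) shifts: qd = 419 − 6(p + 38).
New equilibrium: buyers pay €40, suppliers receive €2, q = 179. (Wedge: pb − ps = 38.)
Burden on buyers: €14; on suppliers: €24. (They sum to €38.)

Buyers bear €14 per ticket; suppliers bear €24 per ticket.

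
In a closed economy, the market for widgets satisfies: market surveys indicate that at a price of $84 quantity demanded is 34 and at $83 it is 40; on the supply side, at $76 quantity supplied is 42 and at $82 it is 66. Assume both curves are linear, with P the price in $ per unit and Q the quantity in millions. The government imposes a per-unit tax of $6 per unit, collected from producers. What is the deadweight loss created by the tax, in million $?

Demand slope: (40 − 34)/(83 − 84) = -6, so Qd = 538 − 6P.
Supply slope: (66 − 42)/(82 − 76) = 4, so Qs = 4P − 262.
Before the tax: set 538 − 6P = 4P − 262 → P* = $80, Q* = 58.
With the tax collected from producers, supply shifts: Qs = 4(P − 6) − 262.
Solving gives Q = 43.6 with buyers paying $82.4 and producers receiving $76.4 (the $6 wedge).
Quantity falls by |ΔQ| = |58 − 43.6| = 14.4.
DWL = ½ · t · |ΔQ| = ½ · 6 · 14.4 = $43.2.

Deadweight loss = $43.2 million.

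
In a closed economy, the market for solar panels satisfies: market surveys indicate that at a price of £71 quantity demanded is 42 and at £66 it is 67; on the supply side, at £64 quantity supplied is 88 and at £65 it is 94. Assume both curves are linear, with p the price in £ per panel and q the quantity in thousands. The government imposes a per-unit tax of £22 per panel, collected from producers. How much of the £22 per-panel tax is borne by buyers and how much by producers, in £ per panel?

Demand slope: (67 − 42)/(66 − 71) = -5, so qd = 397 − 5p.
Supply slope: (94 − 88)/(65 − 64) = 6, so qs = 6p − 296.
Before the tax: set 397 − 5p = 6p − 296 → p* = £63, q* = 82.
With the tax collected from producers, supply shifts: qs = 6(p − 22) − 296.
Solving gives q = 22 with buyers paying £75 and producers receiving £53 (the £22 wedge).
Burden on buyers: £12; on producers: £10. (They sum to £22.)

Buyers bear £12 per panel; producers bear £10 per panel.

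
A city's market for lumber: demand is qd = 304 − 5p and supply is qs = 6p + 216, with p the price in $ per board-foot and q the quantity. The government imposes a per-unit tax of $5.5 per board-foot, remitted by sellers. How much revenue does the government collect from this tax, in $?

Without the tax, 304 − 5p = 6p + 216 gives 11p = 88, so p* = $8 and q* = 264.
With the tax collected from sellers, supply shifts: qs = 6(p − 5.5) + 216.
Solving gives q = 249 with buyers paying $11 and sellers receiving $5.5 (the $5.5 wedge).
Revenue = t · Q = 5.5 · 249 = $1369.5.

Tax revenue = $1369.5.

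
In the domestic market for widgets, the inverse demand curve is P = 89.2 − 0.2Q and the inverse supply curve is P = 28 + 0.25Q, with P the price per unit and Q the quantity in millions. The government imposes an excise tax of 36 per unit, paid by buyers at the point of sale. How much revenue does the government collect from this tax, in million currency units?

Inverting to Q(P) form: Qd = 446 − 5P; Qs = 4P − 112.
Without the tax, 446 − 5P = 4P − 112 gives 9P = 558, so P* = 62 and Q* = 136.
With the tax collected from buyers, demand (in seller-price terms) shifts: Qd = 446 − 5(P + 36).
New equilibrium: buyers pay 78, sellers receive 42, Q = 56. (Wedge: Pb − Ps = 36.)
Revenue = t · Q = 36 · 56 = 2016.

Tax revenue = 2016 million.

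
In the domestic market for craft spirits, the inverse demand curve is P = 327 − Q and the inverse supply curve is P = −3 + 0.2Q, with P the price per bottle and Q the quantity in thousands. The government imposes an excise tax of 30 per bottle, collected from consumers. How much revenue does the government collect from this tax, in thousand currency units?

Tax revenue = 7500 thousand.

Rewrite in direct form: Qd = 327 − P and Qs = 5P + 15.
Without the tax, 327 − P = 5P + 15 gives 6P = 312, so P* = 52 and Q* = 275.
With the tax collected from consumers, demand (in seller-price terms) shifts: Qd = 327 − (P + 30).
Solving gives Q = 250 with consumers paying 77 and producers receiving 47 (the 30 wedge).
Revenue = t · Q = 30 · 250 = 7500.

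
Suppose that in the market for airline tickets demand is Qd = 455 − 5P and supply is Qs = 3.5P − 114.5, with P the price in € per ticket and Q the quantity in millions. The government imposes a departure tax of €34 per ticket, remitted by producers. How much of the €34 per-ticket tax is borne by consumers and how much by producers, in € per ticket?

Before the tax: set 455 − 5P = 3.5P − 114.5 → P* = €67, Q* = 120.
With the tax collected from producers, supply shifts: Qs = 3.5(P − 34) − 114.5.
Solving gives Q = 50 with consumers paying €81 and producers receiving €47 (the €34 wedge).
Burden on consumers: €14; on producers: €20. (They sum to €34.)

Consumers bear €14 per ticket; producers bear €20 per ticket.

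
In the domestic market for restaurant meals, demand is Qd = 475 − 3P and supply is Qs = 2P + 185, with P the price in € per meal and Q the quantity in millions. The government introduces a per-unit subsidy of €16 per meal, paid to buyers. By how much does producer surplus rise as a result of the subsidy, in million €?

Before the subsidy: set 475 − 3P = 2P + 185 → P* = €58, Q* = 301.
With a per-unit subsidy paid to buyers, each effectively pays P − 16, so demand becomes Qd = 475 − 3(P − 16).
Solving gives Q = 320.2 with buyers paying €51.6 and producers receiving €67.6 (the €16 wedge).
ΔPS is the trapezoid between Q = 320.2 and Q = 301 of height €9.6: ½ · (301 + 320.2) · 9.6 = €2981.76.

Producer surplus rises by €2981.76 million.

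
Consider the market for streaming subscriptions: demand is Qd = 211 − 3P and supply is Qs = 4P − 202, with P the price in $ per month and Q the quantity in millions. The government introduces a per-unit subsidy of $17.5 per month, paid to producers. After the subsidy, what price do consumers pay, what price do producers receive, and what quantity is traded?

Consumers pay $49; producers receive $66.5; quantity = 64.

Before the subsidy: set 211 − 3P = 4P − 202 → P* = $59, Q* = 34.
With a per-unit subsidy paid to producers, each receives P + 17.5 per unit sold, so supply becomes Qs = 4(P + 17.5) − 202.
New equilibrium: consumers pay $49, producers receive $66.5, Q = 64. (Wedge: Pb − Ps = −17.5.)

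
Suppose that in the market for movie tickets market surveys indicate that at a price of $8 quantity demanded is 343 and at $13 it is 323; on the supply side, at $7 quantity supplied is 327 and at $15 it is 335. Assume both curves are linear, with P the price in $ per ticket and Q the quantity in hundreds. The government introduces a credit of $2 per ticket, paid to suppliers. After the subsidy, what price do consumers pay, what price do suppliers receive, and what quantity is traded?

Consumers pay $10.6; suppliers receive $12.6; quantity = 332.6.

Demand slope: (323 − 343)/(13 − 8) = -4, so Qd = 375 − 4P.
Supply slope: (335 − 327)/(15 − 7) = 1, so Qs = P + 320.
Before the subsidy: set 375 − 4P = P + 320 → P* = $11, Q* = 331.
With a per-unit subsidy paid to suppliers, each receives P + 2 per unit sold, so supply becomes Qs = (P + 2) + 320.
New equilibrium: consumers pay $10.6, suppliers receive $12.6, Q = 332.6. (Wedge: Pb − Ps = −2.)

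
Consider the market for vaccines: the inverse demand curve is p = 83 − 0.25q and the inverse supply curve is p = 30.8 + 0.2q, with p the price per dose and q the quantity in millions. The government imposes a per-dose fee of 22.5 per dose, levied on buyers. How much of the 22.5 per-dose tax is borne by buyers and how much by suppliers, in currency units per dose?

Inverting to q(p) form: qd = 332 − 4p; qs = 5p − 154.
Without the tax, 332 − 4p = 5p − 154 gives 9p = 486, so p* = 54 and q* = 116.
With the tax collected from buyers, demand (in seller-price terms) shifts: qd = 332 − 4(p + 22.5).
Solving gives q = 66 with buyers paying 66.5 and suppliers receiving 44 (the 22.5 wedge).
Burden on buyers: 12.5; on suppliers: 10. (They sum to 22.5.)

Buyers bear 12.5 per dose; suppliers bear 10 per dose.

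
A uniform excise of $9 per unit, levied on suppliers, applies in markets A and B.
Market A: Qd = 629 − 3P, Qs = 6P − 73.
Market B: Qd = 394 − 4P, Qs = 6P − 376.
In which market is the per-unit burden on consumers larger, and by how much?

Market A: pre-tax P* = $78, Q* = 395; post-tax Q = 377; per-unit burden on consumers = $6.
Market B: pre-tax P* = $77, Q* = 86; post-tax Q = 64.4; per-unit burden on consumers = $5.4.
Difference: $6 vs $5.4 → market A is larger by $0.6.

Market A, by $0.6.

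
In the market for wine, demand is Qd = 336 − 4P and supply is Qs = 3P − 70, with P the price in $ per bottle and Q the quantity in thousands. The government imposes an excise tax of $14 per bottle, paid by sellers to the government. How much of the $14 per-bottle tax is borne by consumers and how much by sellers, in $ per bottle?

Without the tax, 336 − 4P = 3P − 70 gives 7P = 406, so P* = $58 and Q* = 104.
With the tax collected from sellers, supply shifts: Qs = 3(P − 14) − 70.
Solving gives Q = 80 with consumers paying $64 and sellers receiving $50 (the $14 wedge).
Burden on consumers: $6; on sellers: $8. (They sum to $14.)
The less price-elastic side of the market bears the larger share of a per-unit tax.

Consumers bear $6 per bottle; sellers bear $8 per bottle.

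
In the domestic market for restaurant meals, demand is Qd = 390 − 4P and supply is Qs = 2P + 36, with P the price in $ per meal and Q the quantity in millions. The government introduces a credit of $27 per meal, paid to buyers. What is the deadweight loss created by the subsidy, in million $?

Without the subsidy, 390 − 4P = 2P + 36 gives 6P = 354, so P* = $59 and Q* = 154.
With a per-unit subsidy paid to buyers, each effectively pays P − 27, so demand becomes Qd = 390 − 4(P − 27).
New equilibrium: buyers pay $50, sellers receive $77, Q = 190. (Wedge: Pb − Ps = −27.)
Quantity rises by |ΔQ| = |154 − 190| = 36.
DWL = ½ · t · |ΔQ| = ½ · 27 · 36 = $486.

Deadweight loss = $486 million.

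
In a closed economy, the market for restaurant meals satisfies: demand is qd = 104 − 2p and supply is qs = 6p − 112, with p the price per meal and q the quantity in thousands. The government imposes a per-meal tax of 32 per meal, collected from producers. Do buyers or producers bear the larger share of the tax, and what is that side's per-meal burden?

Buyers bear the larger share: 24 per meal.

Without the tax, 104 − 2p = 6p − 112 gives 8p = 216, so p* = 27 and q* = 50.
With the tax collected from producers, supply shifts: qs = 6(p − 32) − 112.
Solving gives q = 2 with buyers paying 51 and producers receiving 19 (the 32 wedge).
Per-meal burden: buyers 24, producers 8.
Buyers take the larger share because demand is less price-elastic here (demand slope 2 vs supply slope 6).
The less price-elastic side of the market bears the larger share of a per-unit tax.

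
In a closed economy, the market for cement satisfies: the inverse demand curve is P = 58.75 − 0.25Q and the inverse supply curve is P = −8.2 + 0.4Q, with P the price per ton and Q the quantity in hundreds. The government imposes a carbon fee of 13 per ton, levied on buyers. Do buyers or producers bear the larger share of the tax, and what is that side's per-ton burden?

Producers bear the larger share: 8 per ton.

Rewrite in direct form: Qd = 235 − 4P and Qs = 2.5P + 20.5.
Before the tax: set 235 − 4P = 2.5P + 20.5 → P* = 33, Q* = 103.
With the tax collected from buyers, demand (in seller-price terms) shifts: Qd = 235 − 4(P + 13).
New equilibrium: buyers pay 38, producers receive 25, Q = 83. (Wedge: Pb − Ps = 13.)
Per-ton burden: buyers 5, producers 8.
Producers take the larger share because supply is less price-elastic here (demand slope 4 vs supply slope 2.5).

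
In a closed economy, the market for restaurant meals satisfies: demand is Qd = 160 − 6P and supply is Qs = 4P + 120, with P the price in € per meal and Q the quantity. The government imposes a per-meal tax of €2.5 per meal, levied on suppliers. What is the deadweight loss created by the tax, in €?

Deadweight loss = €7.5.

Before the tax: set 160 − 6P = 4P + 120 → P* = €4, Q* = 136.
With the tax collected from suppliers, supply shifts: Qs = 4(P − 2.5) + 120.
New equilibrium: consumers pay €5, suppliers receive €2.5, Q = 130. (Wedge: Pb − Ps = 2.5.)
Quantity falls by |ΔQ| = |136 − 130| = 6.
DWL = ½ · t · |ΔQ| = ½ · 2.5 · 6 = €7.5.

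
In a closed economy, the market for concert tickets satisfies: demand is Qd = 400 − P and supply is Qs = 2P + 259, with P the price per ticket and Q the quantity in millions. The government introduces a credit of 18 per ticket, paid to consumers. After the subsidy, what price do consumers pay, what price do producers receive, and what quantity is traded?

Consumers pay 35; producers receive 53; quantity = 365.

Before the subsidy: set 400 − P = 2P + 259 → P* = 47, Q* = 353.
With a per-unit subsidy paid to consumers, each effectively pays P − 18, so demand becomes Qd = 400 − (P − 18).
New equilibrium: consumers pay 35, producers receive 53, Q = 365. (Wedge: Pb − Ps = −18.)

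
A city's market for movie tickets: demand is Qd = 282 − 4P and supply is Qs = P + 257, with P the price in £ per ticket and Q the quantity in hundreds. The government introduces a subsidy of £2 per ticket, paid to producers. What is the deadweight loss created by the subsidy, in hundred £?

Deadweight loss = £1.6 hundred.

Without the subsidy, 282 − 4P = P + 257 gives 5P = 25, so P* = £5 and Q* = 262.
With a per-unit subsidy paid to producers, each receives P + 2 per unit sold, so supply becomes Qs = (P + 2) + 257.
New equilibrium: consumers pay £4.6, producers receive £6.6, Q = 263.6. (Wedge: Pb − Ps = −2.)
Quantity rises by |ΔQ| = |262 − 263.6| = 1.6.
DWL = ½ · t · |ΔQ| = ½ · 2 · 1.6 = £1.6.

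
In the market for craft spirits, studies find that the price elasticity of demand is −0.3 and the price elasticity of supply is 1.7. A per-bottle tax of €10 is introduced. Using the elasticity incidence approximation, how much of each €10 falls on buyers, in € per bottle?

Buyers bear ≈ €8.5 per bottle.

Incidence ratio: buyers' share ≈ εs / (εs + |εd|) = 1.7 / (1.7 + 0.3) = 0.85.
So buyers bear ≈ 0.85 × €10 = €8.5; suppliers bear €1.5.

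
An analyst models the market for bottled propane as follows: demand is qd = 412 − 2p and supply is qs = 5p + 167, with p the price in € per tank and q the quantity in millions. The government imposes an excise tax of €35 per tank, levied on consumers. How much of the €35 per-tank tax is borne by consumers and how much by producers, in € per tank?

Consumers bear €25 per tank; producers bear €10 per tank.

Before the tax: set 412 − 2p = 5p + 167 → p* = €35, q* = 342.
With the tax collected from consumers, demand (in seller-price terms) shifts: qd = 412 − 2(p + 35).
New equilibrium: consumers pay €60, producers receive €25, q = 292. (Wedge: pb − ps = 35.)
Burden on consumers: €25; on producers: €10. (They sum to €35.)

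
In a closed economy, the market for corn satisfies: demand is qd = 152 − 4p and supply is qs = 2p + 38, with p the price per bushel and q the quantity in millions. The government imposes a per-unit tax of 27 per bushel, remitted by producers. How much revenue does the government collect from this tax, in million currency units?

Before the tax: set 152 − 4p = 2p + 38 → p* = 19, q* = 76.
With the tax collected from producers, supply shifts: qs = 2(p − 27) + 38.
New equilibrium: consumers pay 28, producers receive 1, q = 40. (Wedge: pb − ps = 27.)
Revenue = t · Q = 27 · 40 = 1080.

Tax revenue = 1080 million.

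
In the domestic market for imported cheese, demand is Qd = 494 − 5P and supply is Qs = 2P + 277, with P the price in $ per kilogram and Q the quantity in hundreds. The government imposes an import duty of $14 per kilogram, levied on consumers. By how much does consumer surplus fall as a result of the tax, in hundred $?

Consumer surplus falls by $1316 hundred.

Before the tax: set 494 − 5P = 2P + 277 → P* = $31, Q* = 339.
With the tax collected from consumers, demand (in seller-price terms) shifts: Qd = 494 − 5(P + 14).
New equilibrium: consumers pay $35, sellers receive $21, Q = 319. (Wedge: Pb − Ps = 14.)
ΔCS is the trapezoid between Q = 319 and Q = 339 of height $4: ½ · (339 + 319) · 4 = $1316.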